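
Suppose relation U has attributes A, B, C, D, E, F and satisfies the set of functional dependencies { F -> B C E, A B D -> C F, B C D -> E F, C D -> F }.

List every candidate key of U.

Attributes A, D never appear on any right-hand side, so every candidate key must contain {A, D}.
{A, D}⁺ = {A, D}, which is not all of the schema, so we must add further attributes.
{A, B, D}⁺: ABD→CF adds C, F; BCD→EF adds E → {A, B, C, D, E, F}. Minimal: {B, D}⁺ = {B, D}; {A, D}⁺ = {A, D}; {A, B}⁺ = {A, B} — none reach the full schema.
{A, C, D}⁺: CD→F adds F; F→BCE adds B, E → {A, B, C, D, E, F}. Minimal: {C, D}⁺ = {B, C, D, E, F}; {A, D}⁺ = {A, D}; {A, C}⁺ = {A, C} — none reach the full schema.
{A, D, F}⁺: F→BCE adds B, C, E → {A, B, C, D, E, F}. Minimal: {D, F}⁺ = {B, C, D, E, F}; {A, F}⁺ = {A, B, C, E, F}; {A, D}⁺ = {A, D} — none reach the full schema.
Any other superkey contains one of these as a subset, so there are no further candidate keys.

ABD, ACD, ADF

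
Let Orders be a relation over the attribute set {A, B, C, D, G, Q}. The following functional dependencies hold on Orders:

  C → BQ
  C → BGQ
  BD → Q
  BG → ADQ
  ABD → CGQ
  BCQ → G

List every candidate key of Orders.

{C}; {B, G}; {A, B, D}

{C}⁺: C→BQ adds B, Q; C→BGQ adds G; BG→ADQ adds A, D → {A, B, C, D, G, Q}.
{B, G}⁺: BG→ADQ adds A, D, Q; ABD→CGQ adds C → {A, B, C, D, G, Q}. Minimal: {G}⁺ = {G}; {B}⁺ = {B} — none reach the full schema.
{A, B, D}⁺: BD→Q adds Q; ABD→CGQ adds C, G → {A, B, C, D, G, Q}. Minimal: {B, D}⁺ = {B, D, Q}; {A, D}⁺ = {A, D}; {A, B}⁺ = {A, B} — none reach the full schema.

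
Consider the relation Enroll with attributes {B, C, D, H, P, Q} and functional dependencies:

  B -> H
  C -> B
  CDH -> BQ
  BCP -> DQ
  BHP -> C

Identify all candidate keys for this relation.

Attribute P never appears on the right-hand side of any dependency, so P must belong to every candidate key.
{P}⁺ = {P}, which is not all of the schema, so we must add further attributes.
{B, P}⁺: B→H adds H; BHP→C adds C; BCP→DQ adds D, Q → {B, C, D, H, P, Q}. Minimal: {P}⁺ = {P}; {B}⁺ = {B, H} — none reach the full schema.
{C, P}⁺: C→B adds B; BCP→DQ adds D, Q; B→H adds H → {B, C, D, H, P, Q}. Minimal: {P}⁺ = {P}; {C}⁺ = {B, C, H} — none reach the full schema.

{B, P}, {C, P}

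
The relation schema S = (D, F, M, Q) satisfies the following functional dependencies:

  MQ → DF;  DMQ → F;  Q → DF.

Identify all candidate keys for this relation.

{M, Q}

Attributes M, Q never appear on any right-hand side, so every candidate key must contain {M, Q}.
{M, Q}⁺ = {D, F, M, Q}, which is all of the schema, so {M, Q} is the only candidate key.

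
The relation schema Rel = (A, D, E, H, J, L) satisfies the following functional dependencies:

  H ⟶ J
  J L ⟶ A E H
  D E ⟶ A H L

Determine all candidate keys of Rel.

(D, E), (D, H, L), (D, J, L)

{D, E}⁺: DE→AHL adds A, H, L; H→J adds J → {A, D, E, H, J, L}. Minimal: {E}⁺ = {E}; {D}⁺ = {D} — none reach the full schema.
{D, H, L}⁺: H→J adds J; JL→AEH adds A, E → {A, D, E, H, J, L}. Minimal: {H, L}⁺ = {A, E, H, J, L}; {D, L}⁺ = {D, L}; {D, H}⁺ = {D, H, J} — none reach the full schema.
{D, J, L}⁺: JL→AEH adds A, E, H → {A, D, E, H, J, L}. Minimal: {J, L}⁺ = {A, E, H, J, L}; {D, L}⁺ = {D, L}; {D, J}⁺ = {D, J} — none reach the full schema.
Any other superkey contains one of these as a subset, so there are no further candidate keys.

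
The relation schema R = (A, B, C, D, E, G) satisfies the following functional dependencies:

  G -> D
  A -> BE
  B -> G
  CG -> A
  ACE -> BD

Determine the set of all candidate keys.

{A, C}, {B, C}, {C, G}

{A, C}⁺: A→BE adds B, E; B→G adds G; ACE→BD adds D → {A, B, C, D, E, G}. Minimal: {C}⁺ = {C}; {A}⁺ = {A, B, D, E, G} — none reach the full schema.
{B, C}⁺: B→G adds G; CG→A adds A; G→D adds D; A→BE adds E → {A, B, C, D, E, G}. Minimal: {C}⁺ = {C}; {B}⁺ = {B, D, G} — none reach the full schema.
{C, G}⁺: G→D adds D; CG→A adds A; A→BE adds B, E → {A, B, C, D, E, G}. Minimal: {G}⁺ = {D, G}; {C}⁺ = {C} — none reach the full schema.
Any other superkey contains one of these as a subset, so there are no further candidate keys.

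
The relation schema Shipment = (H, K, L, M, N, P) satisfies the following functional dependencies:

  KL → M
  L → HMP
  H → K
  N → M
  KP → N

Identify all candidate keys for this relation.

{L}

Attribute L never appears on the right-hand side of any dependency, so L must belong to every candidate key.
{L}⁺ = {H, K, L, M, N, P}, which is all of the schema, so {L} is the only candidate key.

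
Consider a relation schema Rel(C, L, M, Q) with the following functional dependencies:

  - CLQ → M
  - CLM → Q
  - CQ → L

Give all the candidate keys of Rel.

{C, Q}⁺: CQ→L adds L; CLQ→M adds M → {C, L, M, Q}. Minimal: {Q}⁺ = {Q}; {C}⁺ = {C} — none reach the full schema.
{C, L, M}⁺: CLM→Q adds Q → {C, L, M, Q}. Minimal: {L, M}⁺ = {L, M}; {C, M}⁺ = {C, M}; {C, L}⁺ = {C, L} — none reach the full schema.

{C, Q}, {C, L, M}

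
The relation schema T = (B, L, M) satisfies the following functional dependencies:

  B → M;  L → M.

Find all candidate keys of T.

BL

Attributes B, L never appear on any right-hand side, so every candidate key must contain {B, L}.
{B, L}⁺ = {B, L, M}, which is all of the schema, so {B, L} is the only candidate key.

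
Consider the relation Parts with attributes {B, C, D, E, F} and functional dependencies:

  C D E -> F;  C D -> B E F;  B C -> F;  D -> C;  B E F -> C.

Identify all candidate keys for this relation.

{D}⁺: D→C adds C; CD→BEF adds B, E, F → {B, C, D, E, F}.

{D}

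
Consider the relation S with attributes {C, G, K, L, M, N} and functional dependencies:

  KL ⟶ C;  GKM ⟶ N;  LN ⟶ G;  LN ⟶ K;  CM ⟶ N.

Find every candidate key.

{C, L, M}⁺: CM→N adds N; LN→G adds G; LN→K adds K → {C, G, K, L, M, N}.
{K, L, M}⁺: KL→C adds C; CM→N adds N; LN→G adds G → {C, G, K, L, M, N}.
{L, M, N}⁺: LN→G adds G; LN→K adds K; KL→C adds C → {C, G, K, L, M, N}.

CLM, KLM, LMN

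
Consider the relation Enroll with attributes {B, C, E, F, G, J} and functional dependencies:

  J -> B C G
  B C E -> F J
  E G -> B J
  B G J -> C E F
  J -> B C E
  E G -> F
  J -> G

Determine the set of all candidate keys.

{J}, {E, G}, {B, C, E}

{J}⁺: J→BCG adds B, C, G; BGJ→CEF adds E, F → {B, C, E, F, G, J}.
{E, G}⁺: EG→BJ adds B, J; BGJ→CEF adds C, F → {B, C, E, F, G, J}. Minimal: {G}⁺ = {G}; {E}⁺ = {E} — none reach the full schema.
{B, C, E}⁺: BCE→FJ adds F, J; J→G adds G → {B, C, E, F, G, J}. Minimal: {C, E}⁺ = {C, E}; {B, E}⁺ = {B, E}; {B, C}⁺ = {B, C} — none reach the full schema.
Any other superkey contains one of these as a subset, so there are no further candidate keys.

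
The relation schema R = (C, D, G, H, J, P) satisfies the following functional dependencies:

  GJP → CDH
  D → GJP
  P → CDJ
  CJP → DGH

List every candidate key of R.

D; P

{D}⁺: D→GJP adds G, J, P; P→CDJ adds C; CJP→DGH adds H → {C, D, G, H, J, P}.
{P}⁺: P→CDJ adds C, D, J; CJP→DGH adds G, H → {C, D, G, H, J, P}.
Any other superkey contains one of these as a subset, so there are no further candidate keys.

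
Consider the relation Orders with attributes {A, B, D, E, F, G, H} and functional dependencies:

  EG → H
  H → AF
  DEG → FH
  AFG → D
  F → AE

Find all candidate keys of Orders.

(B, E, G), (B, F, G), (B, G, H)

{B, E, G}⁺: EG→H adds H; H→AF adds A, F; AFG→D adds D → {A, B, D, E, F, G, H}. Minimal: {E, G}⁺ = {A, D, E, F, G, H}; {B, G}⁺ = {B, G}; {B, E}⁺ = {B, E} — none reach the full schema.
{B, F, G}⁺: F→AE adds A, E; EG→H adds H; AFG→D adds D → {A, B, D, E, F, G, H}. Minimal: {F, G}⁺ = {A, D, E, F, G, H}; {B, G}⁺ = {B, G}; {B, F}⁺ = {A, B, E, F} — none reach the full schema.
{B, G, H}⁺: H→AF adds A, F; AFG→D adds D; F→AE adds E → {A, B, D, E, F, G, H}. Minimal: {G, H}⁺ = {A, D, E, F, G, H}; {B, H}⁺ = {A, B, E, F, H}; {B, G}⁺ = {B, G} — none reach the full schema.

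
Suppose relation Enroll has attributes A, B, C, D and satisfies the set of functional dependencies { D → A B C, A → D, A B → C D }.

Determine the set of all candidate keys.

(A); (D)

{A}⁺: A→D adds D; D→ABC adds B, C → {A, B, C, D}.
{D}⁺: D→ABC adds A, B, C → {A, B, C, D}.
Any other superkey contains one of these as a subset, so there are no further candidate keys.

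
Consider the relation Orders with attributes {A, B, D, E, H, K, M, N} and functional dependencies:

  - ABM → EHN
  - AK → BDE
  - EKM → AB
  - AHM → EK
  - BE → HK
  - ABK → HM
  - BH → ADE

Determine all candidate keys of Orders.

AK, BE, BH, ABM, AHM, EKM

{A, K}⁺: AK→BDE adds B, D, E; BE→HK adds H; ABK→HM adds M; ABM→EHN adds N → {A, B, D, E, H, K, M, N}.
{B, E}⁺: BE→HK adds H, K; BH→ADE adds A, D; ABK→HM adds M; ABM→EHN adds N → {A, B, D, E, H, K, M, N}.
{B, H}⁺: BH→ADE adds A, D, E; BE→HK adds K; ABK→HM adds M; ABM→EHN adds N → {A, B, D, E, H, K, M, N}.
{A, B, M}⁺: ABM→EHN adds E, H, N; AHM→EK adds K; BH→ADE adds D → {A, B, D, E, H, K, M, N}.
{A, H, M}⁺: AHM→EK adds E, K; AK→BDE adds B, D; ABM→EHN adds N → {A, B, D, E, H, K, M, N}.
{E, K, M}⁺: EKM→AB adds A, B; BE→HK adds H; BH→ADE adds D; ABM→EHN adds N → {A, B, D, E, H, K, M, N}.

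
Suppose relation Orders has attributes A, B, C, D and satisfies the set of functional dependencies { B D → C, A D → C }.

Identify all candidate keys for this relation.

Attributes A, B, D never appear on any right-hand side, so every candidate key must contain {A, B, D}.
{A, B, D}⁺ = {A, B, C, D}, which is all of the schema, so {A, B, D} is the only candidate key.

{A, B, D}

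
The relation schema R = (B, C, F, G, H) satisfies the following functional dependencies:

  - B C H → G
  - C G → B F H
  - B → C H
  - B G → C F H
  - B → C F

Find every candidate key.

{B}⁺: B→CH adds C, H; B→CF adds F; BCH→G adds G → {B, C, F, G, H}.
{C, G}⁺: CG→BFH adds B, F, H → {B, C, F, G, H}. Minimal: {G}⁺ = {G}; {C}⁺ = {C} — none reach the full schema.

{B}, {C, G}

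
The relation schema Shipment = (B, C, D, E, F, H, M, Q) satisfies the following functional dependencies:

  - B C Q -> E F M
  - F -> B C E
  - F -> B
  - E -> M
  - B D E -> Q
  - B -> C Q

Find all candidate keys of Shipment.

(B, D, H), (D, F, H)

Attributes D, H never appear on any right-hand side, so every candidate key must contain {D, H}.
{D, H}⁺ = {D, H}, which is not all of the schema, so we must add further attributes.
{B, D, H}⁺: B→CQ adds C, Q; BCQ→EFM adds E, F, M → {B, C, D, E, F, H, M, Q}.
{D, F, H}⁺: F→BCE adds B, C, E; E→M adds M; BDE→Q adds Q → {B, C, D, E, F, H, M, Q}.
Any other superkey contains one of these as a subset, so there are no further candidate keys.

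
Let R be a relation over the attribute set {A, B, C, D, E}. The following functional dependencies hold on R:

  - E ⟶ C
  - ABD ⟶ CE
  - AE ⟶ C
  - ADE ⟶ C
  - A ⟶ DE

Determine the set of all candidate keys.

Attributes A, B never appear on any right-hand side, so every candidate key must contain {A, B}.
{A, B}⁺ = {A, B, C, D, E}, which is all of the schema, so {A, B} is the only candidate key.

{A, B}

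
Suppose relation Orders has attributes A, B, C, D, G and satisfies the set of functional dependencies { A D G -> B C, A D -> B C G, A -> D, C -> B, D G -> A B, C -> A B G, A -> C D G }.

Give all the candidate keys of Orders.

{A}⁺: A→D adds D; A→CDG adds C, G; ADG→BC adds B → {A, B, C, D, G}.
{C}⁺: C→B adds B; C→ABG adds A, G; A→CDG adds D → {A, B, C, D, G}.
{D, G}⁺: DG→AB adds A, B; A→CDG adds C → {A, B, C, D, G}. Minimal: {G}⁺ = {G}; {D}⁺ = {D} — none reach the full schema.

A, C, DG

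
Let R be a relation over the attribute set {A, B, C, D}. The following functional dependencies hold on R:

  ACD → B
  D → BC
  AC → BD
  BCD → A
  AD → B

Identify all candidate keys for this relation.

{D}⁺: D→BC adds B, C; BCD→A adds A → {A, B, C, D}.
{A, C}⁺: AC→BD adds B, D → {A, B, C, D}. Minimal: {C}⁺ = {C}; {A}⁺ = {A} — none reach the full schema.

{D}, {A, C}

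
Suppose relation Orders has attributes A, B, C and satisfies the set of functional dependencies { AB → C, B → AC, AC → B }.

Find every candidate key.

{B}; {A, C}

{B}⁺: B→AC adds A, C → {A, B, C}.
{A, C}⁺: AC→B adds B → {A, B, C}. Minimal: {C}⁺ = {C}; {A}⁺ = {A} — none reach the full schema.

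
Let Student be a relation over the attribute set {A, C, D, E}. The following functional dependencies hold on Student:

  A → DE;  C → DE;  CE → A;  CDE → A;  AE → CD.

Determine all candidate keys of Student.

(A), (C)

{A}⁺: A→DE adds D, E; AE→CD adds C → {A, C, D, E}.
{C}⁺: C→DE adds D, E; CE→A adds A → {A, C, D, E}.
Any other superkey contains one of these as a subset, so there are no further candidate keys.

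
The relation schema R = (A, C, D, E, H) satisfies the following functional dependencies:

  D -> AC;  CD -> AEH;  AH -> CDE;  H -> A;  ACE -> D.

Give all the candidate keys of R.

{D}⁺: D→AC adds A, C; CD→AEH adds E, H → {A, C, D, E, H}.
{H}⁺: H→A adds A; AH→CDE adds C, D, E → {A, C, D, E, H}.
{A, C, E}⁺: ACE→D adds D; CD→AEH adds H → {A, C, D, E, H}. Minimal: {C, E}⁺ = {C, E}; {A, E}⁺ = {A, E}; {A, C}⁺ = {A, C} — none reach the full schema.
Any other superkey contains one of these as a subset, so there are no further candidate keys.

(D), (H), (A, C, E)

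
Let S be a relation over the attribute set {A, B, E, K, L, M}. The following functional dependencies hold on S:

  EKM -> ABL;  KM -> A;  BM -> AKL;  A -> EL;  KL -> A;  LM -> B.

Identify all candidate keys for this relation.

Attribute M never appears on the right-hand side of any dependency, so M must belong to every candidate key.
{M}⁺ = {M}, which is not all of the schema, so we must add further attributes.
{A, M}⁺: A→EL adds E, L; LM→B adds B; BM→AKL adds K → {A, B, E, K, L, M}.
{B, M}⁺: BM→AKL adds A, K, L; A→EL adds E → {A, B, E, K, L, M}.
{K, M}⁺: KM→A adds A; A→EL adds E, L; LM→B adds B → {A, B, E, K, L, M}.
{L, M}⁺: LM→B adds B; BM→AKL adds A, K; A→EL adds E → {A, B, E, K, L, M}.
Any other superkey contains one of these as a subset, so there are no further candidate keys.

AM, BM, KM, LM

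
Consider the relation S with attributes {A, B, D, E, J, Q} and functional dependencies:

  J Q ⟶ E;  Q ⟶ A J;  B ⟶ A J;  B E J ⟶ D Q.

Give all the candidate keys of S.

{B, E}, {B, Q}

Attribute B never appears on the right-hand side of any dependency, so B must belong to every candidate key.
{B}⁺ = {A, B, J}, which is not all of the schema, so we must add further attributes.
{B, E}⁺: B→AJ adds A, J; BEJ→DQ adds D, Q → {A, B, D, E, J, Q}. Minimal: {E}⁺ = {E}; {B}⁺ = {A, B, J} — none reach the full schema.
{B, Q}⁺: Q→AJ adds A, J; JQ→E adds E; BEJ→DQ adds D → {A, B, D, E, J, Q}. Minimal: {Q}⁺ = {A, E, J, Q}; {B}⁺ = {A, B, J} — none reach the full schema.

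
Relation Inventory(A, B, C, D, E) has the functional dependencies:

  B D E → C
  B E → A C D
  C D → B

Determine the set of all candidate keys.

Attribute E never appears on the right-hand side of any dependency, so E must belong to every candidate key.
{E}⁺ = {E}, which is not all of the schema, so we must add further attributes.
{B, E}⁺: BE→ACD adds A, C, D → {A, B, C, D, E}.
{C, D, E}⁺: CD→B adds B; BE→ACD adds A → {A, B, C, D, E}.
Any other superkey contains one of these as a subset, so there are no further candidate keys.

(B, E); (C, D, E)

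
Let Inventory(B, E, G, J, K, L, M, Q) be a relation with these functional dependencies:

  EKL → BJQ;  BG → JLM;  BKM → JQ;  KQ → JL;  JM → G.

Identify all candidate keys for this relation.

Attributes E, K never appear on any right-hand side, so every candidate key must contain {E, K}.
{E, K}⁺ = {E, K}, which is not all of the schema, so we must add further attributes.
{B, E, G, K}⁺: BG→JLM adds J, L, M; BKM→JQ adds Q → {B, E, G, J, K, L, M, Q}.
{B, E, K, M}⁺: BKM→JQ adds J, Q; KQ→JL adds L; JM→G adds G → {B, E, G, J, K, L, M, Q}.
{E, G, K, L}⁺: EKL→BJQ adds B, J, Q; BG→JLM adds M → {B, E, G, J, K, L, M, Q}.
{E, G, K, Q}⁺: KQ→JL adds J, L; EKL→BJQ adds B; BG→JLM adds M → {B, E, G, J, K, L, M, Q}.
{E, K, L, M}⁺: EKL→BJQ adds B, J, Q; JM→G adds G → {B, E, G, J, K, L, M, Q}.
{E, K, M, Q}⁺: KQ→JL adds J, L; JM→G adds G; EKL→BJQ adds B → {B, E, G, J, K, L, M, Q}.

{B, E, G, K}; {B, E, K, M}; {E, G, K, L}; {E, G, K, Q}; {E, K, L, M}; {E, K, M, Q}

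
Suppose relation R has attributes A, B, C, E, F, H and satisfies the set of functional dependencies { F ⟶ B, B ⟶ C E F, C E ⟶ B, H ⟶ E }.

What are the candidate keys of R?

{A, B, H}⁺: B→CEF adds C, E, F → {A, B, C, E, F, H}.
{A, C, H}⁺: H→E adds E; CE→B adds B; B→CEF adds F → {A, B, C, E, F, H}.
{A, F, H}⁺: F→B adds B; B→CEF adds C, E → {A, B, C, E, F, H}.
Any other superkey contains one of these as a subset, so there are no further candidate keys.

{A, B, H}; {A, C, H}; {A, F, H}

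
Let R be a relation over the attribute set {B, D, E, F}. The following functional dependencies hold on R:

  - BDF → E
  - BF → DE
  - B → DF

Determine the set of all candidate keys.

(B)

{B}⁺: B→DF adds D, F; BDF→E adds E → {B, D, E, F}.
No other minimal superkey exists.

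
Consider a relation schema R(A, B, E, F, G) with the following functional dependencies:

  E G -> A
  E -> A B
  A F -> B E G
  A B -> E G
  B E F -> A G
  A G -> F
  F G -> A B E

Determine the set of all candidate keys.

{E}, {A, B}, {A, F}, {A, G}, {F, G}

{E}⁺: E→AB adds A, B; AB→EG adds G; AG→F adds F → {A, B, E, F, G}.
{A, B}⁺: AB→EG adds E, G; AG→F adds F → {A, B, E, F, G}. Minimal: {B}⁺ = {B}; {A}⁺ = {A} — none reach the full schema.
{A, F}⁺: AF→BEG adds B, E, G → {A, B, E, F, G}. Minimal: {F}⁺ = {F}; {A}⁺ = {A} — none reach the full schema.
{A, G}⁺: AG→F adds F; FG→ABE adds B, E → {A, B, E, F, G}. Minimal: {G}⁺ = {G}; {A}⁺ = {A} — none reach the full schema.
{F, G}⁺: FG→ABE adds A, B, E → {A, B, E, F, G}. Minimal: {G}⁺ = {G}; {F}⁺ = {F} — none reach the full schema.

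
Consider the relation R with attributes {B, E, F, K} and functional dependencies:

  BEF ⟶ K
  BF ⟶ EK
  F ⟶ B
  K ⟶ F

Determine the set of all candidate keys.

{F}⁺: F→B adds B; BF→EK adds E, K → {B, E, F, K}.
{K}⁺: K→F adds F; F→B adds B; BF→EK adds E → {B, E, F, K}.
Any other superkey contains one of these as a subset, so there are no further candidate keys.

F, K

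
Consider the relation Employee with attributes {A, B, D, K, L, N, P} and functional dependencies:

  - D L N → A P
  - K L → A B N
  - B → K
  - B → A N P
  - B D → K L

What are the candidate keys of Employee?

(B, D), (D, K, L)

{B, D}⁺: B→K adds K; B→ANP adds A, N, P; BD→KL adds L → {A, B, D, K, L, N, P}. Minimal: {D}⁺ = {D}; {B}⁺ = {A, B, K, N, P} — none reach the full schema.
{D, K, L}⁺: KL→ABN adds A, B, N; B→ANP adds P → {A, B, D, K, L, N, P}. Minimal: {K, L}⁺ = {A, B, K, L, N, P}; {D, L}⁺ = {D, L}; {D, K}⁺ = {D, K} — none reach the full schema.
Any other superkey contains one of these as a subset, so there are no further candidate keys.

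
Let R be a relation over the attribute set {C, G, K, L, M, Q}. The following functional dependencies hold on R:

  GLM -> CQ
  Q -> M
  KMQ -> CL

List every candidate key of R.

Attributes G, K never appear on any right-hand side, so every candidate key must contain {G, K}.
{G, K}⁺ = {G, K}, which is not all of the schema, so we must add further attributes.
{G, K, Q}⁺: Q→M adds M; KMQ→CL adds C, L → {C, G, K, L, M, Q}.
{G, K, L, M}⁺: GLM→CQ adds C, Q → {C, G, K, L, M, Q}.

(G, K, Q); (G, K, L, M)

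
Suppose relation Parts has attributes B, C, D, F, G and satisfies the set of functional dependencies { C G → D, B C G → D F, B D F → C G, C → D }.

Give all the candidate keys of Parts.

Attribute B never appears on the right-hand side of any dependency, so B must belong to every candidate key.
{B}⁺ = {B}, which is not all of the schema, so we must add further attributes.
{B, C, F}⁺: C→D adds D; BDF→CG adds G → {B, C, D, F, G}. Minimal: {C, F}⁺ = {C, D, F}; {B, F}⁺ = {B, F}; {B, C}⁺ = {B, C, D} — none reach the full schema.
{B, C, G}⁺: CG→D adds D; BCG→DF adds F → {B, C, D, F, G}. Minimal: {C, G}⁺ = {C, D, G}; {B, G}⁺ = {B, G}; {B, C}⁺ = {B, C, D} — none reach the full schema.
{B, D, F}⁺: BDF→CG adds C, G → {B, C, D, F, G}. Minimal: {D, F}⁺ = {D, F}; {B, F}⁺ = {B, F}; {B, D}⁺ = {B, D} — none reach the full schema.
Any other superkey contains one of these as a subset, so there are no further candidate keys.

(B, C, F); (B, C, G); (B, D, F)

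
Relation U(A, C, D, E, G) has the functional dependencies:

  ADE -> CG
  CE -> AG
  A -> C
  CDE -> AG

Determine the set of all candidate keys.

Attributes D, E never appear on any right-hand side, so every candidate key must contain {D, E}.
{D, E}⁺ = {D, E}, which is not all of the schema, so we must add further attributes.
{A, D, E}⁺: ADE→CG adds C, G → {A, C, D, E, G}. Minimal: {D, E}⁺ = {D, E}; {A, E}⁺ = {A, C, E, G}; {A, D}⁺ = {A, C, D} — none reach the full schema.
{C, D, E}⁺: CE→AG adds A, G → {A, C, D, E, G}. Minimal: {D, E}⁺ = {D, E}; {C, E}⁺ = {A, C, E, G}; {C, D}⁺ = {C, D} — none reach the full schema.
Any other superkey contains one of these as a subset, so there are no further candidate keys.

(A, D, E), (C, D, E)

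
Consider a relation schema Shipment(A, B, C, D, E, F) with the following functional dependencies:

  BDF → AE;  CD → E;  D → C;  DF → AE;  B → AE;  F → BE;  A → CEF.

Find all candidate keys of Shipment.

{A, D}, {B, D}, {D, F}

Attribute D never appears on the right-hand side of any dependency, so D must belong to every candidate key.
{D}⁺ = {C, D, E}, which is not all of the schema, so we must add further attributes.
{A, D}⁺: D→C adds C; A→CEF adds E, F; F→BE adds B → {A, B, C, D, E, F}.
{B, D}⁺: D→C adds C; B→AE adds A, E; A→CEF adds F → {A, B, C, D, E, F}.
{D, F}⁺: D→C adds C; DF→AE adds A, E; F→BE adds B → {A, B, C, D, E, F}.
Any other superkey contains one of these as a subset, so there are no further candidate keys.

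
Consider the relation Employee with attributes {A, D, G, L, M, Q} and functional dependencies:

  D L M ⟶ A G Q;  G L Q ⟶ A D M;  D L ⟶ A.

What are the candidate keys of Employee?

{D, L, M}⁺: DLM→AGQ adds A, G, Q → {A, D, G, L, M, Q}.
{G, L, Q}⁺: GLQ→ADM adds A, D, M → {A, D, G, L, M, Q}.
Any other superkey contains one of these as a subset, so there are no further candidate keys.

(D, L, M); (G, L, Q)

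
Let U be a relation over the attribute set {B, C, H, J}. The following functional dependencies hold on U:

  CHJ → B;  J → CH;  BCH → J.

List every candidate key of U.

{J}⁺: J→CH adds C, H; CHJ→B adds B → {B, C, H, J}.
{B, C, H}⁺: BCH→J adds J → {B, C, H, J}.
Any other superkey contains one of these as a subset, so there are no further candidate keys.

J, BCH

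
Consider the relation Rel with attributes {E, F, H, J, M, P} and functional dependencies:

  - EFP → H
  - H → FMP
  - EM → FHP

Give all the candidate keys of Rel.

EHJ, EJM, EFJP

Attributes E, J never appear on any right-hand side, so every candidate key must contain {E, J}.
{E, J}⁺ = {E, J}, which is not all of the schema, so we must add further attributes.
{E, H, J}⁺: H→FMP adds F, M, P → {E, F, H, J, M, P}. Minimal: {H, J}⁺ = {F, H, J, M, P}; {E, J}⁺ = {E, J}; {E, H}⁺ = {E, F, H, M, P} — none reach the full schema.
{E, J, M}⁺: EM→FHP adds F, H, P → {E, F, H, J, M, P}. Minimal: {J, M}⁺ = {J, M}; {E, M}⁺ = {E, F, H, M, P}; {E, J}⁺ = {E, J} — none reach the full schema.
{E, F, J, P}⁺: EFP→H adds H; H→FMP adds M → {E, F, H, J, M, P}. Minimal: {F, J, P}⁺ = {F, J, P}; {E, J, P}⁺ = {E, J, P}; {E, F, P}⁺ = {E, F, H, M, P}; … — none reach the full schema.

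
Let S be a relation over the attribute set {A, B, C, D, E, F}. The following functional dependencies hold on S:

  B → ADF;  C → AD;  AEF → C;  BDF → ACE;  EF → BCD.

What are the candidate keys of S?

{B}; {E, F}

{B}⁺: B→ADF adds A, D, F; BDF→ACE adds C, E → {A, B, C, D, E, F}.
{E, F}⁺: EF→BCD adds B, C, D; B→ADF adds A → {A, B, C, D, E, F}.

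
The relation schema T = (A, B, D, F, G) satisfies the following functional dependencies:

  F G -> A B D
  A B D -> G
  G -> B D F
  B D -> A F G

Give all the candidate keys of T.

{G}⁺: G→BDF adds B, D, F; BD→AFG adds A → {A, B, D, F, G}.
{B, D}⁺: BD→AFG adds A, F, G → {A, B, D, F, G}.

G, BD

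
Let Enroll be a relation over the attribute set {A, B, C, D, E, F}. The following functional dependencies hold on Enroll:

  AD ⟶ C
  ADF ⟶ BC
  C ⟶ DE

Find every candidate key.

Attributes A, F never appear on any right-hand side, so every candidate key must contain {A, F}.
{A, F}⁺ = {A, F}, which is not all of the schema, so we must add further attributes.
{A, C, F}⁺: C→DE adds D, E; ADF→BC adds B → {A, B, C, D, E, F}. Minimal: {C, F}⁺ = {C, D, E, F}; {A, F}⁺ = {A, F}; {A, C}⁺ = {A, C, D, E} — none reach the full schema.
{A, D, F}⁺: AD→C adds C; ADF→BC adds B; C→DE adds E → {A, B, C, D, E, F}. Minimal: {D, F}⁺ = {D, F}; {A, F}⁺ = {A, F}; {A, D}⁺ = {A, C, D, E} — none reach the full schema.

ACF, ADF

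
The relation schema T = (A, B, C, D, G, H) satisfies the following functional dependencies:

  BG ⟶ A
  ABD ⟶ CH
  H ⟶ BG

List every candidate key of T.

DH, ABD, BDG

Attribute D never appears on the right-hand side of any dependency, so D must belong to every candidate key.
{D}⁺ = {D}, which is not all of the schema, so we must add further attributes.
{D, H}⁺: H→BG adds B, G; BG→A adds A; ABD→CH adds C → {A, B, C, D, G, H}. Minimal: {H}⁺ = {A, B, G, H}; {D}⁺ = {D} — none reach the full schema.
{A, B, D}⁺: ABD→CH adds C, H; H→BG adds G → {A, B, C, D, G, H}. Minimal: {B, D}⁺ = {B, D}; {A, D}⁺ = {A, D}; {A, B}⁺ = {A, B} — none reach the full schema.
{B, D, G}⁺: BG→A adds A; ABD→CH adds C, H → {A, B, C, D, G, H}. Minimal: {D, G}⁺ = {D, G}; {B, G}⁺ = {A, B, G}; {B, D}⁺ = {B, D} — none reach the full schema.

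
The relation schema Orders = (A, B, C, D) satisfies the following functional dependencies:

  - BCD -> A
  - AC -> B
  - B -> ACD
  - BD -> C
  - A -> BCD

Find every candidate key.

{A}⁺: A→BCD adds B, C, D → {A, B, C, D}.
{B}⁺: B→ACD adds A, C, D → {A, B, C, D}.
Any other superkey contains one of these as a subset, so there are no further candidate keys.

{A}, {B}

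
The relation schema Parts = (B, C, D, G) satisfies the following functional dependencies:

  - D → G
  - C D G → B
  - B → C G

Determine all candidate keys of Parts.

BD, CD

Attribute D never appears on the right-hand side of any dependency, so D must belong to every candidate key.
{D}⁺ = {D, G}, which is not all of the schema, so we must add further attributes.
{B, D}⁺: D→G adds G; B→CG adds C → {B, C, D, G}. Minimal: {D}⁺ = {D, G}; {B}⁺ = {B, C, G} — none reach the full schema.
{C, D}⁺: D→G adds G; CDG→B adds B → {B, C, D, G}. Minimal: {D}⁺ = {D, G}; {C}⁺ = {C} — none reach the full schema.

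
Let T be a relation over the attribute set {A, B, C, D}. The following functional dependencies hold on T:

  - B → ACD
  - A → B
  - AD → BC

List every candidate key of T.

{A}; {B}

{A}⁺: A→B adds B; B→ACD adds C, D → {A, B, C, D}.
{B}⁺: B→ACD adds A, C, D → {A, B, C, D}.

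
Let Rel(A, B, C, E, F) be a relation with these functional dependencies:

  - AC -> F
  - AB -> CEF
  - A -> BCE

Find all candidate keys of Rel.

{A}

Attribute A never appears on the right-hand side of any dependency, so A must belong to every candidate key.
{A}⁺ = {A, B, C, E, F}, which is all of the schema, so {A} is the only candidate key.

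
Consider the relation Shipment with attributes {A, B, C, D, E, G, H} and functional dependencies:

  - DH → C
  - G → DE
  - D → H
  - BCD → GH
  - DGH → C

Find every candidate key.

Attributes A, B never appear on any right-hand side, so every candidate key must contain {A, B}.
{A, B}⁺ = {A, B}, which is not all of the schema, so we must add further attributes.
{A, B, D}⁺: D→H adds H; DH→C adds C; BCD→GH adds G; G→DE adds E → {A, B, C, D, E, G, H}. Minimal: {B, D}⁺ = {B, C, D, E, G, H}; {A, D}⁺ = {A, C, D, H}; {A, B}⁺ = {A, B} — none reach the full schema.
{A, B, G}⁺: G→DE adds D, E; D→H adds H; DGH→C adds C → {A, B, C, D, E, G, H}. Minimal: {B, G}⁺ = {B, C, D, E, G, H}; {A, G}⁺ = {A, C, D, E, G, H}; {A, B}⁺ = {A, B} — none reach the full schema.

{A, B, D}, {A, B, G}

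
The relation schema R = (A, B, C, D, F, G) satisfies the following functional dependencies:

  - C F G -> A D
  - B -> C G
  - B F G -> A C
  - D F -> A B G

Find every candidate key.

Attribute F never appears on the right-hand side of any dependency, so F must belong to every candidate key.
{F}⁺ = {F}, which is not all of the schema, so we must add further attributes.
{B, F}⁺: B→CG adds C, G; BFG→AC adds A; CFG→AD adds D → {A, B, C, D, F, G}.
{D, F}⁺: DF→ABG adds A, B, G; B→CG adds C → {A, B, C, D, F, G}.
{C, F, G}⁺: CFG→AD adds A, D; DF→ABG adds B → {A, B, C, D, F, G}.
Any other superkey contains one of these as a subset, so there are no further candidate keys.

BF; DF; CFG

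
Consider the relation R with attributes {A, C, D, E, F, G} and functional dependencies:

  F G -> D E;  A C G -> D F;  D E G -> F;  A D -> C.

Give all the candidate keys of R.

{A, C, G}; {A, D, G}; {A, F, G}

Attributes A, G never appear on any right-hand side, so every candidate key must contain {A, G}.
{A, G}⁺ = {A, G}, which is not all of the schema, so we must add further attributes.
{A, C, G}⁺: ACG→DF adds D, F; FG→DE adds E → {A, C, D, E, F, G}. Minimal: {C, G}⁺ = {C, G}; {A, G}⁺ = {A, G}; {A, C}⁺ = {A, C} — none reach the full schema.
{A, D, G}⁺: AD→C adds C; ACG→DF adds F; FG→DE adds E → {A, C, D, E, F, G}. Minimal: {D, G}⁺ = {D, G}; {A, G}⁺ = {A, G}; {A, D}⁺ = {A, C, D} — none reach the full schema.
{A, F, G}⁺: FG→DE adds D, E; AD→C adds C → {A, C, D, E, F, G}. Minimal: {F, G}⁺ = {D, E, F, G}; {A, G}⁺ = {A, G}; {A, F}⁺ = {A, F} — none reach the full schema.
Any other superkey contains one of these as a subset, so there are no further candidate keys.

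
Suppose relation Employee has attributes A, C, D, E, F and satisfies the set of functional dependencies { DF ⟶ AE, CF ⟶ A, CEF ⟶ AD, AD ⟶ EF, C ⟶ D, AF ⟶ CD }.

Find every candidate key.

(A, C), (A, D), (A, F), (C, F), (D, F)

{A, C}⁺: C→D adds D; AD→EF adds E, F → {A, C, D, E, F}. Minimal: {C}⁺ = {C, D}; {A}⁺ = {A} — none reach the full schema.
{A, D}⁺: AD→EF adds E, F; AF→CD adds C → {A, C, D, E, F}. Minimal: {D}⁺ = {D}; {A}⁺ = {A} — none reach the full schema.
{A, F}⁺: AF→CD adds C, D; DF→AE adds E → {A, C, D, E, F}. Minimal: {F}⁺ = {F}; {A}⁺ = {A} — none reach the full schema.
{C, F}⁺: CF→A adds A; C→D adds D; DF→AE adds E → {A, C, D, E, F}. Minimal: {F}⁺ = {F}; {C}⁺ = {C, D} — none reach the full schema.
{D, F}⁺: DF→AE adds A, E; AF→CD adds C → {A, C, D, E, F}. Minimal: {F}⁺ = {F}; {D}⁺ = {D} — none reach the full schema.
Any other superkey contains one of these as a subset, so there are no further candidate keys.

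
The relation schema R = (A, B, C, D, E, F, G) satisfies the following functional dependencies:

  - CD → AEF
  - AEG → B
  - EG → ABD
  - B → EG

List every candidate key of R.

{B, C}⁺: B→EG adds E, G; EG→ABD adds A, D; CD→AEF adds F → {A, B, C, D, E, F, G}.
{C, D, G}⁺: CD→AEF adds A, E, F; AEG→B adds B → {A, B, C, D, E, F, G}.
{C, E, G}⁺: EG→ABD adds A, B, D; CD→AEF adds F → {A, B, C, D, E, F, G}.

{B, C}, {C, D, G}, {C, E, G}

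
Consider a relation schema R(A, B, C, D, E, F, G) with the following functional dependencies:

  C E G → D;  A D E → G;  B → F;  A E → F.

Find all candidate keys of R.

(A, B, C, D, E), (A, B, C, E, G)

Attributes A, B, C, E never appear on any right-hand side, so every candidate key must contain {A, B, C, E}.
{A, B, C, E}⁺ = {A, B, C, E, F}, which is not all of the schema, so we must add further attributes.
{A, B, C, D, E}⁺: ADE→G adds G; B→F adds F → {A, B, C, D, E, F, G}. Minimal: {B, C, D, E}⁺ = {B, C, D, E, F}; {A, C, D, E}⁺ = {A, C, D, E, F, G}; {A, B, D, E}⁺ = {A, B, D, E, F, G}; … — none reach the full schema.
{A, B, C, E, G}⁺: CEG→D adds D; B→F adds F → {A, B, C, D, E, F, G}. Minimal: {B, C, E, G}⁺ = {B, C, D, E, F, G}; {A, C, E, G}⁺ = {A, C, D, E, F, G}; {A, B, E, G}⁺ = {A, B, E, F, G}; … — none reach the full schema.
Any other superkey contains one of these as a subset, so there are no further candidate keys.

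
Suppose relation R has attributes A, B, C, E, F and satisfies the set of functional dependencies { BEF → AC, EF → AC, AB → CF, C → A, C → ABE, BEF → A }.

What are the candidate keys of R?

{C}⁺: C→A adds A; C→ABE adds B, E; AB→CF adds F → {A, B, C, E, F}.
{A, B}⁺: AB→CF adds C, F; C→ABE adds E → {A, B, C, E, F}.
{E, F}⁺: EF→AC adds A, C; C→ABE adds B → {A, B, C, E, F}.
Any other superkey contains one of these as a subset, so there are no further candidate keys.

{C}, {A, B}, {E, F}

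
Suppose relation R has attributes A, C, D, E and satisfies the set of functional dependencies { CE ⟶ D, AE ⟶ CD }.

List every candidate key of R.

AE

Attributes A, E never appear on any right-hand side, so every candidate key must contain {A, E}.
{A, E}⁺ = {A, C, D, E}, which is all of the schema, so {A, E} is the only candidate key.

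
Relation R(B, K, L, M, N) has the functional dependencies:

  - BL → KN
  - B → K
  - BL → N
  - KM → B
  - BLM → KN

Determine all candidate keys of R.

(B, L, M); (K, L, M)

{B, L, M}⁺: BL→KN adds K, N → {B, K, L, M, N}. Minimal: {L, M}⁺ = {L, M}; {B, M}⁺ = {B, K, M}; {B, L}⁺ = {B, K, L, N} — none reach the full schema.
{K, L, M}⁺: KM→B adds B; BLM→KN adds N → {B, K, L, M, N}. Minimal: {L, M}⁺ = {L, M}; {K, M}⁺ = {B, K, M}; {K, L}⁺ = {K, L} — none reach the full schema.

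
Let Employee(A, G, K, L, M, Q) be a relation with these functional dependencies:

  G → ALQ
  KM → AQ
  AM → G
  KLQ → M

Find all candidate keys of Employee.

{G, K}; {K, M}; {K, L, Q}

Attribute K never appears on the right-hand side of any dependency, so K must belong to every candidate key.
{K}⁺ = {K}, which is not all of the schema, so we must add further attributes.
{G, K}⁺: G→ALQ adds A, L, Q; KLQ→M adds M → {A, G, K, L, M, Q}. Minimal: {K}⁺ = {K}; {G}⁺ = {A, G, L, Q} — none reach the full schema.
{K, M}⁺: KM→AQ adds A, Q; AM→G adds G; G→ALQ adds L → {A, G, K, L, M, Q}. Minimal: {M}⁺ = {M}; {K}⁺ = {K} — none reach the full schema.
{K, L, Q}⁺: KLQ→M adds M; KM→AQ adds A; AM→G adds G → {A, G, K, L, M, Q}. Minimal: {L, Q}⁺ = {L, Q}; {K, Q}⁺ = {K, Q}; {K, L}⁺ = {K, L} — none reach the full schema.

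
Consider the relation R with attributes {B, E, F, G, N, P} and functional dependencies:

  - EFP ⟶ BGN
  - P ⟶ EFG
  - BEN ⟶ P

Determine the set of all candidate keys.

P, BEN

{P}⁺: P→EFG adds E, F, G; EFP→BGN adds B, N → {B, E, F, G, N, P}.
{B, E, N}⁺: BEN→P adds P; P→EFG adds F, G → {B, E, F, G, N, P}.
Any other superkey contains one of these as a subset, so there are no further candidate keys.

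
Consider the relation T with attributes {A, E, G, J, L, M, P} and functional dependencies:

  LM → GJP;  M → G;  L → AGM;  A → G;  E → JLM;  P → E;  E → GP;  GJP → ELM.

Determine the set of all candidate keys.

{E}; {L}; {P}

{E}⁺: E→JLM adds J, L, M; E→GP adds G, P; L→AGM adds A → {A, E, G, J, L, M, P}.
{L}⁺: L→AGM adds A, G, M; LM→GJP adds J, P; P→E adds E → {A, E, G, J, L, M, P}.
{P}⁺: P→E adds E; E→GP adds G; E→JLM adds J, L, M; L→AGM adds A → {A, E, G, J, L, M, P}.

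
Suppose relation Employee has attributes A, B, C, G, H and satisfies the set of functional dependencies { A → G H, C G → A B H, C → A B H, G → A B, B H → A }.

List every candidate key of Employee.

Attribute C never appears on the right-hand side of any dependency, so C must belong to every candidate key.
{C}⁺ = {A, B, C, G, H}, which is all of the schema, so {C} is the only candidate key.

{C}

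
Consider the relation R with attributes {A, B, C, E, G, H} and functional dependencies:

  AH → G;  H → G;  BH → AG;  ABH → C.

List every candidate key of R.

Attributes B, E, H never appear on any right-hand side, so every candidate key must contain {B, E, H}.
{B, E, H}⁺ = {A, B, C, E, G, H}, which is all of the schema, so {B, E, H} is the only candidate key.

(B, E, H)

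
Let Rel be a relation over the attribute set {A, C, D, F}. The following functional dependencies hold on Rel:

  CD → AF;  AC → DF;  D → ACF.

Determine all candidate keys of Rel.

{D}⁺: D→ACF adds A, C, F → {A, C, D, F}.
{A, C}⁺: AC→DF adds D, F → {A, C, D, F}. Minimal: {C}⁺ = {C}; {A}⁺ = {A} — none reach the full schema.

{D}, {A, C}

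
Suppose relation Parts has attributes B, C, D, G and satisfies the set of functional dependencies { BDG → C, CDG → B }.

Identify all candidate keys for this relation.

(B, D, G); (C, D, G)

Attributes D, G never appear on any right-hand side, so every candidate key must contain {D, G}.
{D, G}⁺ = {D, G}, which is not all of the schema, so we must add further attributes.
{B, D, G}⁺: BDG→C adds C → {B, C, D, G}. Minimal: {D, G}⁺ = {D, G}; {B, G}⁺ = {B, G}; {B, D}⁺ = {B, D} — none reach the full schema.
{C, D, G}⁺: CDG→B adds B → {B, C, D, G}. Minimal: {D, G}⁺ = {D, G}; {C, G}⁺ = {C, G}; {C, D}⁺ = {C, D} — none reach the full schema.
Any other superkey contains one of these as a subset, so there are no further candidate keys.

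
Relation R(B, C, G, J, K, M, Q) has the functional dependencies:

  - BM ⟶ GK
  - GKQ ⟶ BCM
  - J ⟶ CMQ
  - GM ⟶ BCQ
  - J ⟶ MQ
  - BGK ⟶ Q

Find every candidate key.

{B, J}, {G, J}

Attribute J never appears on the right-hand side of any dependency, so J must belong to every candidate key.
{J}⁺ = {C, J, M, Q}, which is not all of the schema, so we must add further attributes.
{B, J}⁺: J→CMQ adds C, M, Q; BM→GK adds G, K → {B, C, G, J, K, M, Q}. Minimal: {J}⁺ = {C, J, M, Q}; {B}⁺ = {B} — none reach the full schema.
{G, J}⁺: J→CMQ adds C, M, Q; GM→BCQ adds B; BM→GK adds K → {B, C, G, J, K, M, Q}. Minimal: {J}⁺ = {C, J, M, Q}; {G}⁺ = {G} — none reach the full schema.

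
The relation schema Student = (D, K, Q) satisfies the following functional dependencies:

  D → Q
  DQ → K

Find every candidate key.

{D}

Attribute D never appears on the right-hand side of any dependency, so D must belong to every candidate key.
{D}⁺ = {D, K, Q}, which is all of the schema, so {D} is the only candidate key.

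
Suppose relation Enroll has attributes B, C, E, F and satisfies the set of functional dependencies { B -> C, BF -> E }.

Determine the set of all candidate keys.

{B, F}⁺: B→C adds C; BF→E adds E → {B, C, E, F}. Minimal: {F}⁺ = {F}; {B}⁺ = {B, C} — none reach the full schema.
No other minimal superkey exists.

(B, F)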